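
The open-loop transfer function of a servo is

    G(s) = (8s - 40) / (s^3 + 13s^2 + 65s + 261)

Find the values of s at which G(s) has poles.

s = -2 + 5j, -2 - 5j, -9

The poles are the roots of the denominator s^3 + 13s^2 + 65s + 261 = 0.
Trying s = -9: the polynomial evaluates to 0, so (s + 9) is a factor.
Dividing out leaves s^2 + 4s + 29 = 0.
The quadratic formula then gives s = -2 ± 5j.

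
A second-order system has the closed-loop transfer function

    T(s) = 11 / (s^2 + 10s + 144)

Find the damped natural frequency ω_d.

ω_d ≈ 10.91 rad/s

Comparing s^2 + 10s + 144 to s^2 + 2ζωₙs + ωₙ²: ωₙ = 12 rad/s and ζ = 10/(2·12) ≈ 0.4167.
ζωₙ = 10/2 = 5, so ω_d = ωₙ√(1−ζ²) = √(ωₙ² − (ζωₙ)²) = √(144 − 5²) = √119 ≈ 10.91 rad/s.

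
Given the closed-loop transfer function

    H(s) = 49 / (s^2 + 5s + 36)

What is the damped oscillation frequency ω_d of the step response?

ω_d ≈ 5.454 rad/s

Comparing s^2 + 5s + 36 to s^2 + 2ζωₙs + ωₙ²: ωₙ = 6 rad/s and ζ = 5/(2·6) ≈ 0.4167.
ζωₙ = 5/2 = 2.5, so ω_d = ωₙ√(1−ζ²) = √(ωₙ² − (ζωₙ)²) = √(36 − 2.5²) = √29.75 ≈ 5.454 rad/s.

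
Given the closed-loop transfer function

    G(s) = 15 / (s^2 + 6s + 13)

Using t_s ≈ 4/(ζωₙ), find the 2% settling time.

t_s ≈ 1.333 s

Comparing s^2 + 6s + 13 to s^2 + 2ζωₙs + ωₙ²: ωₙ = √13 ≈ 3.606 rad/s and ζ = 6/(2·√13) ≈ 0.8321.
ζωₙ = 6/2 = 3, so t_s ≈ 4/(ζωₙ) = 4/3 ≈ 1.333 s.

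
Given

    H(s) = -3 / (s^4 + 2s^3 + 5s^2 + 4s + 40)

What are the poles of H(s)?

The poles are the roots of the denominator s^4 + 2s^3 + 5s^2 + 4s + 40 = 0.
No real roots exist; factor into two real quadratics: (s^2 - 2s + 5)(s^2 + 4s + 8) = 0.
Each quadratic gives a conjugate pair via the quadratic formula.

s = 1 + 2j, 1 - 2j, -2 + 2j, -2 - 2j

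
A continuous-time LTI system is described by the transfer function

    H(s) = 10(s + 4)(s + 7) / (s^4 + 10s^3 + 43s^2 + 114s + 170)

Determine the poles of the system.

The poles are the roots of the denominator s^4 + 10s^3 + 43s^2 + 114s + 170 = 0.
No real roots exist; factor into two real quadratics: (s^2 + 8s + 17)(s^2 + 2s + 10) = 0.
Each quadratic gives a conjugate pair via the quadratic formula.

s = -4 + j, -4 - j, -1 + 3j, -1 - 3j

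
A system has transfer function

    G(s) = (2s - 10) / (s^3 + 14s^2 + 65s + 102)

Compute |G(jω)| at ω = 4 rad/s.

Substitute s = j4: numerator = -10 + j8, denominator = -122 + j196.
|G(j4)| = |-10 + j8| / |-122 + j196| = 12.806 / 230.87 ≈ 0.05547.

|G(j4)| ≈ 0.05547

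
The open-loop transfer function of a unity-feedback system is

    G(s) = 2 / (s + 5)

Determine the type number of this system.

Type 0

The denominator has no factor of s at the origin — no free integrator — so this is a Type 0 system.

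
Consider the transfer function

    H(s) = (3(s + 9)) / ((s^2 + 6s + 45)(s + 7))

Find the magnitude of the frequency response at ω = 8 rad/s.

Substitute s = j8: numerator = 27 + j24, denominator = -517 + j184.
|H(j8)| = |27 + j24| / |-517 + j184| = 36.125 / 548.77 ≈ 0.06583.

|H(j8)| ≈ 0.06583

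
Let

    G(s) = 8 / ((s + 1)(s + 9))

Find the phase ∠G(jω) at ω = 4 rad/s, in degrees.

At s = j4: numerator = 8, denominator = -7 + j40.
∠G = ∠num − ∠den = 0° − (99.926°) = -99.93°.

∠G(j4) ≈ -99.93°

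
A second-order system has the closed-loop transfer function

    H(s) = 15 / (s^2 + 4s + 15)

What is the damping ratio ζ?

Compare the denominator to the standard form s^2 + 2ζωₙs + ωₙ².
ωₙ² = 15, so ωₙ = √15 ≈ 3.873 rad/s.
2ζωₙ = 4, so ζ = 4/(2·√15) ≈ 0.5164.
With ζ = 0.5164 the response is underdamped.

ζ ≈ 0.5164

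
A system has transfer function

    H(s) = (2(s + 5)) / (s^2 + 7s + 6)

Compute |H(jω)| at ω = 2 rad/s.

Substitute s = j2: numerator = 10 + j4, denominator = 2 + j14.
|H(j2)| = |10 + j4| / |2 + j14| = 10.770 / 14.142 ≈ 0.7616.

|H(j2)| ≈ 0.7616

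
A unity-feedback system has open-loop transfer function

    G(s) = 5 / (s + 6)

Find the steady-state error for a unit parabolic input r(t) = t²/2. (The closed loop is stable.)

G(s) has no poles at the origin.
This is a Type 0 system; Ka = lim_{s→0} s^2·G(s) = 0, so the steady-state error for a parabola input is infinite.

e_ss = ∞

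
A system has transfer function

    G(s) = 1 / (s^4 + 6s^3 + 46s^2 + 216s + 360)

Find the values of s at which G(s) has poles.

s = 6j, -6j, -3 + j, -3 - j

The poles are the roots of the denominator s^4 + 6s^3 + 46s^2 + 216s + 360 = 0.
No real roots exist; factor into two real quadratics: (s^2 + 36)(s^2 + 6s + 10) = 0.
Each quadratic gives a conjugate pair via the quadratic formula.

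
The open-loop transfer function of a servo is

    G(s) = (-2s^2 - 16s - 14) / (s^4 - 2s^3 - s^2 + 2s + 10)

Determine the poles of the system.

s = 2 + j, 2 - j, -1 + j, -1 - j

The poles are the roots of the denominator s^4 - 2s^3 - s^2 + 2s + 10 = 0.
No real roots exist; factor into two real quadratics: (s^2 - 4s + 5)(s^2 + 2s + 2) = 0.
Each quadratic gives a conjugate pair via the quadratic formula.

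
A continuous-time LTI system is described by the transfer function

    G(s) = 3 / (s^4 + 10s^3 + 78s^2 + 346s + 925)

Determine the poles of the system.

The poles are the roots of the denominator s^4 + 10s^3 + 78s^2 + 346s + 925 = 0.
No real roots exist; factor into two real quadratics: (s^2 + 8s + 25)(s^2 + 2s + 37) = 0.
Each quadratic gives a conjugate pair via the quadratic formula.

s = -4 + 3j, -4 - 3j, -1 + 6j, -1 - 6j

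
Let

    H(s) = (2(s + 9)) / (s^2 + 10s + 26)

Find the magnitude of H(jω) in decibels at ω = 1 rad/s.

Substitute s = j1: numerator = 18 + j2, denominator = 25 + j10.
|H(j1)| = |18 + j2| / |25 + j10| = 18.111 / 26.926 ≈ 0.6726.
In decibels: 20·log₁₀(0.6726) ≈ -3.44 dB.

|H(j1)|_dB ≈ -3.44 dB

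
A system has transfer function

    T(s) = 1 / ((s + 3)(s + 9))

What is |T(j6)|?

Substitute s = j6: numerator = 1, denominator = -9 + j72.
|T(j6)| = |1| / |-9 + j72| = 1 / 72.560 ≈ 0.01378.

|T(j6)| ≈ 0.01378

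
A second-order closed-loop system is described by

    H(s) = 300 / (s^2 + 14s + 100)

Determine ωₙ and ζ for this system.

Compare the denominator to the standard form s^2 + 2ζωₙs + ωₙ².
ωₙ² = 100, so ωₙ = 10 rad/s.
2ζωₙ = 14, so ζ = 14/(2·10) = 0.7.

ωₙ = 10 rad/s, ζ = 0.7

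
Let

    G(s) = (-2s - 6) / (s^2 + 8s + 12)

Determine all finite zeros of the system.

s = -3

Set the numerator to zero: -2s - 6 = 0, i.e. -2·(s + 3) = 0.
So s = -3.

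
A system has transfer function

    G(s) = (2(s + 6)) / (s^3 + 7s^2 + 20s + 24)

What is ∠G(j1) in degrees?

∠G(j1) ≈ -38.72°

At s = j1: numerator = 12 + j2, denominator = 17 + j19.
∠G = ∠num − ∠den = 9.4623° − (48.180°) = -38.72°.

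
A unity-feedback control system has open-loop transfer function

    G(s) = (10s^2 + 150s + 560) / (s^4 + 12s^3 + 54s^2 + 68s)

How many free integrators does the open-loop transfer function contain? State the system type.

Factor s from the denominator: s^4 + 12s^3 + 54s^2 + 68s = s·(s^3 + 12s^2 + 54s + 68).
There is 1 pole at the origin, so the system is Type 1.

Type 1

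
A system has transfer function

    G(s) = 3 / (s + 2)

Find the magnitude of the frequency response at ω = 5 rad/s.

Substitute s = j5: numerator = 3, denominator = 2 + j5.
|G(j5)| = |3| / |2 + j5| = 3 / 5.3852 ≈ 0.5571.

|G(j5)| ≈ 0.5571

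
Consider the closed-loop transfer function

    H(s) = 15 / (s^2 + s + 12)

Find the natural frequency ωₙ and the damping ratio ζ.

ωₙ ≈ 3.464 rad/s, ζ ≈ 0.1443

Compare the denominator to the standard form s^2 + 2ζωₙs + ωₙ².
ωₙ² = 12, so ωₙ = √12 ≈ 3.464 rad/s.
2ζωₙ = 1, so ζ = 1/(2·√12) ≈ 0.1443.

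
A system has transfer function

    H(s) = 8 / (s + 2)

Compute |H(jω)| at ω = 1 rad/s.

|H(j1)| ≈ 3.578

Substitute s = j1: numerator = 8, denominator = 2 + j1.
|H(j1)| = |8| / |2 + j1| = 8 / 2.2361 ≈ 3.578.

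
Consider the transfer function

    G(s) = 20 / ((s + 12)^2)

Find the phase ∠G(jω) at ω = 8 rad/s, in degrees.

At s = j8: numerator = 20, denominator = 80 + j192.
∠G = ∠num − ∠den = 0° − (67.380°) = -67.38°.

∠G(j8) ≈ -67.38°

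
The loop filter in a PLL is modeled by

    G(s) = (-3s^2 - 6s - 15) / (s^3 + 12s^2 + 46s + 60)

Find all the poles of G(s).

s = -3 + j, -3 - j, -6

The poles are the roots of the denominator s^3 + 12s^2 + 46s + 60 = 0.
Trying s = -6: the polynomial evaluates to 0, so (s + 6) is a factor.
Dividing out leaves s^2 + 6s + 10 = 0.
The quadratic formula then gives s = -3 ± 1j.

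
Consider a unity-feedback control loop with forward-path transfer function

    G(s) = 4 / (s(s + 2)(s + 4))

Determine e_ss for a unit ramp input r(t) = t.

G(s) has one pole at the origin.
This is a Type 1 system. Kv = lim_{s→0} s·G(s) = 4/8 = 1/2.
e_ss = 1/Kv = 1/(1/2) = 2.

e_ss = 2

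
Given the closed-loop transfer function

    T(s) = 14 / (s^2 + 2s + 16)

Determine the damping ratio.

ζ = 0.25

Compare the denominator to the standard form s^2 + 2ζωₙs + ωₙ².
ωₙ² = 16, so ωₙ = 4 rad/s.
2ζωₙ = 2, so ζ = 2/(2·4) = 0.25.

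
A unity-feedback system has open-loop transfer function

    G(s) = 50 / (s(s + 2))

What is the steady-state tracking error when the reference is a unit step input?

e_ss = 0

G(s) has one pole at the origin.
This is a Type 1 system; for a step input the steady-state error is zero.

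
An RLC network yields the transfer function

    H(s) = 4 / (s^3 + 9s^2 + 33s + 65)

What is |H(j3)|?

|H(j3)| ≈ 0.05423

Substitute s = j3: numerator = 4, denominator = -16 + j72.
|H(j3)| = |4| / |-16 + j72| = 4 / 73.756 ≈ 0.05423.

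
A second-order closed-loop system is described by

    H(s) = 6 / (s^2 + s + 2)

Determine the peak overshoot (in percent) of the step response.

%OS ≈ 30.5%

Comparing s^2 + s + 2 to s^2 + 2ζωₙs + ωₙ²: ωₙ = √2 ≈ 1.414 rad/s and ζ = 1/(2·√2) ≈ 0.3536.
%OS = 100·exp(−πζ/√(1−ζ²)) = 100·exp(−π·0.3536/√(1−0.3536²)) ≈ 30.5%.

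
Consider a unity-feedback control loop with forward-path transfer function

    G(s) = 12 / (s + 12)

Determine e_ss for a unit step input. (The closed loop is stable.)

e_ss = 0.5000

G(s) has no poles at the origin.
This is a Type 0 system. Kp = lim_{s→0} G(s) = 12/12 = 1.
e_ss = 1/(1 + Kp) = 1/(1 + 1) = 1/2 ≈ 0.5000.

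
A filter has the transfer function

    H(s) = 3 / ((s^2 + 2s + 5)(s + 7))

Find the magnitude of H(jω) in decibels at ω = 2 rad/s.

|H(j2)|_dB ≈ -20.0 dB

Substitute s = j2: numerator = 3, denominator = -1 + j30.
|H(j2)| = |3| / |-1 + j30| = 3 / 30.017 ≈ 0.09994.
In decibels: 20·log₁₀(0.09994) ≈ -20.0 dB.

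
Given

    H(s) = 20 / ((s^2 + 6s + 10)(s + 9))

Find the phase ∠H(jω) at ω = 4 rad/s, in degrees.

∠H(j4) ≈ -128.0°

At s = j4: numerator = 20, denominator = -150 + j192.
∠H = ∠num − ∠den = 0° − (128.00°) = -128.0°.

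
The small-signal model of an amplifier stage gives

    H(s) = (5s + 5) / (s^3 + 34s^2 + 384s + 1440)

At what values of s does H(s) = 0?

s = -1

Set the numerator to zero: 5s + 5 = 0, i.e. 5·(s + 1) = 0.
So s = -1.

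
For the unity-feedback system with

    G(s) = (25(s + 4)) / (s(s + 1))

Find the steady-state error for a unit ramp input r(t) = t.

G(s) has one pole at the origin.
This is a Type 1 system. Kv = lim_{s→0} s·G(s) = 100/1.
e_ss = 1/Kv = 1/(100) = 1/100 ≈ 0.01000.

e_ss = 0.01000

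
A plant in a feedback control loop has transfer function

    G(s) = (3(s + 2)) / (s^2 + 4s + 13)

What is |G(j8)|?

|G(j8)| ≈ 0.4109

Substitute s = j8: numerator = 6 + j24, denominator = -51 + j32.
|G(j8)| = |6 + j24| / |-51 + j32| = 24.739 / 60.208 ≈ 0.4109.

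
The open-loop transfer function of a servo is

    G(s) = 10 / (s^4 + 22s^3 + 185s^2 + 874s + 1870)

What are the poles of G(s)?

s = -3 ± 5j, -11, -5

The poles are the roots of the denominator s^4 + 22s^3 + 185s^2 + 874s + 1870 = 0.
Trying s = -11: the polynomial evaluates to 0, so (s + 11) is a factor.
Dividing out leaves s^3 + 11s^2 + 64s + 170 = 0.
This factors further as (s^2 + 6s + 34)(s + 5) = 0.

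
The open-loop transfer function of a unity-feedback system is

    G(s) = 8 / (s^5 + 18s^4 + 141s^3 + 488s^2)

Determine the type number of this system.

Factor s from the denominator: s^5 + 18s^4 + 141s^3 + 488s^2 = s^2·(s^3 + 18s^2 + 141s + 488).
There are 2 poles at the origin, so the system is Type 2.

Type 2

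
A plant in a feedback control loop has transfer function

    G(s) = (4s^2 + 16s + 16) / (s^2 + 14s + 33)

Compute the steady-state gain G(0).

G(0) = 16/33 ≈ 0.4848

Set s = 0: G(0) = (16) / (33) = 16/33.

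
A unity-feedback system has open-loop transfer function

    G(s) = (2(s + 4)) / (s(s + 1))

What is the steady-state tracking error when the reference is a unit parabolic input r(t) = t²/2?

e_ss = ∞

G(s) has one pole at the origin.
This is a Type 1 system; Ka = lim_{s→0} s^2·G(s) = 0, so the steady-state error for a parabola input is infinite.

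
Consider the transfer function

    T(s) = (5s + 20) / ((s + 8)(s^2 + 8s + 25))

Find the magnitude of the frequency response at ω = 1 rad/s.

Substitute s = j1: numerator = 20 + j5, denominator = 184 + j88.
|T(j1)| = |20 + j5| / |184 + j88| = 20.616 / 203.96 ≈ 0.1011.

|T(j1)| ≈ 0.1011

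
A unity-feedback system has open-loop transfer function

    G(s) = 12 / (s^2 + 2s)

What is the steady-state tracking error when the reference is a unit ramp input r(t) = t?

G(s) has one pole at the origin.
This is a Type 1 system. Kv = lim_{s→0} s·G(s) = 12/2 = 6.
e_ss = 1/Kv = 1/(6) = 1/6 ≈ 0.1667.

e_ss = 0.1667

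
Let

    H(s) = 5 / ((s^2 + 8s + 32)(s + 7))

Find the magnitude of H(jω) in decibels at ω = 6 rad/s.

Substitute s = j6: numerator = 5, denominator = -316 + j312.
|H(j6)| = |5| / |-316 + j312| = 5 / 444.07 ≈ 0.01126.
In decibels: 20·log₁₀(0.01126) ≈ -39.0 dB.

|H(j6)|_dB ≈ -39.0 dB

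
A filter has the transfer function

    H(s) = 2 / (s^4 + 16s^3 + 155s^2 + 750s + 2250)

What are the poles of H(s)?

The poles are the roots of the denominator s^4 + 16s^3 + 155s^2 + 750s + 2250 = 0.
No real roots exist; factor into two real quadratics: (s^2 + 10s + 50)(s^2 + 6s + 45) = 0.
Each quadratic gives a conjugate pair via the quadratic formula.

s = -5 + 5j, -5 - 5j, -3 + 6j, -3 - 6j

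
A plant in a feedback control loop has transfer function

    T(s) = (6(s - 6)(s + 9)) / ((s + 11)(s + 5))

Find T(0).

T(0) = -324/55 ≈ -5.891

At s = 0 each factor (s + a) contributes a and each (s^2 + bs + c) contributes c.
T(0) = 6·(-6) · (9) / ((11) · (5)) = -324/55 = -324/55.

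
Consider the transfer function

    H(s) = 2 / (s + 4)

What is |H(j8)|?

|H(j8)| ≈ 0.2236

Substitute s = j8: numerator = 2, denominator = 4 + j8.
|H(j8)| = |2| / |4 + j8| = 2 / 8.9443 ≈ 0.2236.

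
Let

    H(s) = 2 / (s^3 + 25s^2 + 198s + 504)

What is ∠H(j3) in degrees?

∠H(j3) ≈ -63.80°

At s = j3: numerator = 2, denominator = 279 + j567.
∠H = ∠num − ∠den = 0° − (63.800°) = -63.80°.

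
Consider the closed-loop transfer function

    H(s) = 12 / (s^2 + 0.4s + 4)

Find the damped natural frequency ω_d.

ω_d ≈ 1.990 rad/s

Comparing s^2 + 0.4s + 4 to s^2 + 2ζωₙs + ωₙ²: ωₙ = 2 rad/s and ζ = 0.4/(2·2) = 0.1.
ζωₙ = 0.4/2 = 0.2, so ω_d = ωₙ√(1−ζ²) = √(ωₙ² − (ζωₙ)²) = √(4 − 0.2²) = √3.96 ≈ 1.990 rad/s.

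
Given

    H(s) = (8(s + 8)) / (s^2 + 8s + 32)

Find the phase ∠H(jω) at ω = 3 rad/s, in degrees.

At s = j3: numerator = 64 + j24, denominator = 23 + j24.
∠H = ∠num − ∠den = 20.556° − (46.219°) = -25.66°.

∠H(j3) ≈ -25.66°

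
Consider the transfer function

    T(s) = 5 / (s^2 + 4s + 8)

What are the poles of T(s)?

s = -2 + 2j, -2 - 2j

The poles are the roots of the denominator s^2 + 4s + 8 = 0.
Using the quadratic formula: s = (-4 ± √(-16))/2 = -2 ± 2j.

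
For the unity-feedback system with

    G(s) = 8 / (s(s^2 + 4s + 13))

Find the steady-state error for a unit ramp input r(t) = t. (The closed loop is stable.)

G(s) has one pole at the origin.
This is a Type 1 system. Kv = lim_{s→0} s·G(s) = 8/13.
e_ss = 1/Kv = 1/(8/13) = 13/8 ≈ 1.625.

e_ss = 1.625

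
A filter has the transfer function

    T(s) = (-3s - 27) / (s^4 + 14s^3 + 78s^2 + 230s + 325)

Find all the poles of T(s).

s = -2 ± 3j, -5, -5

The poles are the roots of the denominator s^4 + 14s^3 + 78s^2 + 230s + 325 = 0.
Trying s = -5: the polynomial evaluates to 0, so (s + 5) is a factor.
Dividing out leaves s^3 + 9s^2 + 33s + 65 = 0.
This factors further as (s^2 + 4s + 13)(s + 5) = 0.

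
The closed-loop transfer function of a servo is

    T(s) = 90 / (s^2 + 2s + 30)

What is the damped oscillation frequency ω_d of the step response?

ω_d ≈ 5.385 rad/s

Comparing s^2 + 2s + 30 to s^2 + 2ζωₙs + ωₙ²: ωₙ = √30 ≈ 5.477 rad/s and ζ = 2/(2·√30) ≈ 0.1826.
ζωₙ = 2/2 = 1, so ω_d = ωₙ√(1−ζ²) = √(ωₙ² − (ζωₙ)²) = √(30 − 1²) = √29 ≈ 5.385 rad/s.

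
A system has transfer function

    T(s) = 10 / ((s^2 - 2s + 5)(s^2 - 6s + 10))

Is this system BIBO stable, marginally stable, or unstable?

The poles can be read from the denominator factors: s = 1 + 2j, 1 - 2j, 3 + j, 3 - j.
Since the pole(s) at s = 1 ± 2j, 3 ± j lie in the right half-plane, the system is unstable.

unstable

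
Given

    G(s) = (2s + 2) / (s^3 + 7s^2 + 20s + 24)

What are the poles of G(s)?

s = -2 + 2j, -2 - 2j, -3

The poles are the roots of the denominator s^3 + 7s^2 + 20s + 24 = 0.
Trying s = -3: the polynomial evaluates to 0, so (s + 3) is a factor.
Dividing out leaves s^2 + 4s + 8 = 0.
The quadratic formula then gives s = -2 ± 2j.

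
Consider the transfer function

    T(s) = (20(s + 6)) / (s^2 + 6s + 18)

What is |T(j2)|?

|T(j2)| ≈ 6.860

Substitute s = j2: numerator = 120 + j40, denominator = 14 + j12.
|T(j2)| = |120 + j40| / |14 + j12| = 126.49 / 18.439 ≈ 6.860.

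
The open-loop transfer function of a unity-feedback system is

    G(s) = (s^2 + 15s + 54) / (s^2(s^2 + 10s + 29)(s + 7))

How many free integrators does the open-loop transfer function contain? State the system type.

Type 2

The denominator has 2 factors of s at the origin (free integrators), so this is a Type 2 system.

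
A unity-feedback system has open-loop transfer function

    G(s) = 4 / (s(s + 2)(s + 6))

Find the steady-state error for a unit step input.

e_ss = 0

G(s) has one pole at the origin.
This is a Type 1 system; for a step input the steady-state error is zero.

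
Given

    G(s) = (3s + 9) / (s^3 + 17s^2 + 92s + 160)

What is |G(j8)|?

Substitute s = j8: numerator = 9 + j24, denominator = -928 + j224.
|G(j8)| = |9 + j24| / |-928 + j224| = 25.632 / 954.65 ≈ 0.02685.

|G(j8)| ≈ 0.02685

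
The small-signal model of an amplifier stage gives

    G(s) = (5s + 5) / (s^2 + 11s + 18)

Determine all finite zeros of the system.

s = -1

Set the numerator to zero: 5s + 5 = 0, i.e. 5·(s + 1) = 0.
So s = -1.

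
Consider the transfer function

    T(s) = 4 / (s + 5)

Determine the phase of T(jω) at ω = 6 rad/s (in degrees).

At s = j6: numerator = 4, denominator = 5 + j6.
∠T = ∠num − ∠den = 0° − (50.194°) = -50.19°.

∠T(j6) ≈ -50.19°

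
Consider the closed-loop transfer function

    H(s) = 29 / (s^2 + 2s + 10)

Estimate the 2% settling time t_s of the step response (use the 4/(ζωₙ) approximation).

t_s ≈ 4 s

Comparing s^2 + 2s + 10 to s^2 + 2ζωₙs + ωₙ²: ωₙ = √10 ≈ 3.162 rad/s and ζ = 2/(2·√10) ≈ 0.3162.
ζωₙ = 2/2 = 1, so t_s ≈ 4/(ζωₙ) = 4/1 = 4 s.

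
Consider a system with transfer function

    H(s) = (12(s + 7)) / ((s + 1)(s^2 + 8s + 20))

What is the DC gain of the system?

H(0) = 21/5 ≈ 4.200

At s = 0 each factor (s + a) contributes a and each (s^2 + bs + c) contributes c.
H(0) = 12·(7) / ((1) · (20)) = 84/20 = 21/5.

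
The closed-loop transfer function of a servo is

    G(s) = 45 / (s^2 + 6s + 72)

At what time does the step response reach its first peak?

t_p ≈ 0.3958 s

Comparing s^2 + 6s + 72 to s^2 + 2ζωₙs + ωₙ²: ωₙ = √72 ≈ 8.485 rad/s and ζ = 6/(2·√72) ≈ 0.3536.
ζωₙ = 6/2 = 3, so ω_d = ωₙ√(1−ζ²) = √(ωₙ² − (ζωₙ)²) = √(72 − 3²) = √63 ≈ 7.937 rad/s.
t_p = π/ω_d = π/7.937 ≈ 0.3958 s.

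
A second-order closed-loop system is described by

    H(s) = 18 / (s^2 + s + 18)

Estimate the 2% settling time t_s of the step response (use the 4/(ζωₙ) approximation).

t_s ≈ 8 s

Comparing s^2 + s + 18 to s^2 + 2ζωₙs + ωₙ²: ωₙ = √18 ≈ 4.243 rad/s and ζ = 1/(2·√18) ≈ 0.1179.
ζωₙ = 1/2 = 0.5, so t_s ≈ 4/(ζωₙ) = 4/0.5 = 8 s.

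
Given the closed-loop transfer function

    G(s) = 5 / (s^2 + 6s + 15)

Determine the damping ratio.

Compare the denominator to the standard form s^2 + 2ζωₙs + ωₙ².
ωₙ² = 15, so ωₙ = √15 ≈ 3.873 rad/s.
2ζωₙ = 6, so ζ = 6/(2·√15) ≈ 0.7746.

ζ ≈ 0.7746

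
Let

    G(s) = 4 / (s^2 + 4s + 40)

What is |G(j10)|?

|G(j10)| ≈ 0.05547

Substitute s = j10: numerator = 4, denominator = -60 + j40.
|G(j10)| = |4| / |-60 + j40| = 4 / 72.111 ≈ 0.05547.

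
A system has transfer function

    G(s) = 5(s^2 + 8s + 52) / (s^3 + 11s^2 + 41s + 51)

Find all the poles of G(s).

The poles are the roots of the denominator s^3 + 11s^2 + 41s + 51 = 0.
Trying s = -3: the polynomial evaluates to 0, so (s + 3) is a factor.
Dividing out leaves s^2 + 8s + 17 = 0.
The quadratic formula then gives s = -4 ± 1j.

s = -3, -4 ± j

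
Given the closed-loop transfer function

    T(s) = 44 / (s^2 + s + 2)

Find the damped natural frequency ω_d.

ω_d ≈ 1.323 rad/s

Comparing s^2 + s + 2 to s^2 + 2ζωₙs + ωₙ²: ωₙ = √2 ≈ 1.414 rad/s and ζ = 1/(2·√2) ≈ 0.3536.
ζωₙ = 1/2 = 0.5, so ω_d = ωₙ√(1−ζ²) = √(ωₙ² − (ζωₙ)²) = √(2 − 0.5²) = √1.75 ≈ 1.323 rad/s.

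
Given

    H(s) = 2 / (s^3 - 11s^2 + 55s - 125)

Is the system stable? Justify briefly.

The denominator s^3 - 11s^2 + 55s - 125 factors as (s - 5)(s^2 - 6s + 25), giving poles at s = 5, 3 + 4j, 3 - 4j.
Since the pole(s) at s = 5, 3 + 4j, 3 - 4j lie in the right half-plane, the system is unstable.

unstable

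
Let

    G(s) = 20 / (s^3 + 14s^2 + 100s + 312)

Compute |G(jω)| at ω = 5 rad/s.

Substitute s = j5: numerator = 20, denominator = -38 + j375.
|G(j5)| = |20| / |-38 + j375| = 20 / 376.92 ≈ 0.05306.

|G(j5)| ≈ 0.05306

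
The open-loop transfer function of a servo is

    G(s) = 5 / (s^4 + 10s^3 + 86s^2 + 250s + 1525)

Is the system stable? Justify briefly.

marginally stable

The denominator s^4 + 10s^3 + 86s^2 + 250s + 1525 factors as (s^2 + 25)(s^2 + 10s + 61), giving poles at s = 5j, -5j, -5 + 6j, -5 - 6j.
Since the simple pole(s) at s = ±5j lie on the jω-axis with none in the right half-plane, the system is marginally stable.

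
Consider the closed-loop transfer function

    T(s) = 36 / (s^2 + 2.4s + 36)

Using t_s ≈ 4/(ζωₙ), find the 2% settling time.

Comparing s^2 + 2.4s + 36 to s^2 + 2ζωₙs + ωₙ²: ωₙ = 6 rad/s and ζ = 2.4/(2·6) = 0.2.
ζωₙ = 2.4/2 = 1.2, so t_s ≈ 4/(ζωₙ) = 4/1.2 ≈ 3.333 s.

t_s ≈ 3.333 s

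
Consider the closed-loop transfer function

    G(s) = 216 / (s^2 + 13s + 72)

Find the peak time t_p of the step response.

Comparing s^2 + 13s + 72 to s^2 + 2ζωₙs + ωₙ²: ωₙ = √72 ≈ 8.485 rad/s and ζ = 13/(2·√72) ≈ 0.7660.
ζωₙ = 13/2 = 6.5, so ω_d = ωₙ√(1−ζ²) = √(ωₙ² − (ζωₙ)²) = √(72 − 6.5²) = √29.75 ≈ 5.454 rad/s.
t_p = π/ω_d = π/5.454 ≈ 0.5760 s.

t_p ≈ 0.5760 s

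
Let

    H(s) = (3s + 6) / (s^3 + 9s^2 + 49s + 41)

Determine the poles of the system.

s = -4 ± 5j, -1

The poles are the roots of the denominator s^3 + 9s^2 + 49s + 41 = 0.
Trying s = -1: the polynomial evaluates to 0, so (s + 1) is a factor.
Dividing out leaves s^2 + 8s + 41 = 0.
The quadratic formula then gives s = -4 ± 5j.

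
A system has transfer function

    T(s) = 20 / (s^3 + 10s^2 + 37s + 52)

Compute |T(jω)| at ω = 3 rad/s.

|T(j3)| ≈ 0.2169

Substitute s = j3: numerator = 20, denominator = -38 + j84.
|T(j3)| = |20| / |-38 + j84| = 20 / 92.195 ≈ 0.2169.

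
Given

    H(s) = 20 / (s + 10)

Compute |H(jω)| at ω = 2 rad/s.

Substitute s = j2: numerator = 20, denominator = 10 + j2.
|H(j2)| = |20| / |10 + j2| = 20 / 10.198 ≈ 1.961.

|H(j2)| ≈ 1.961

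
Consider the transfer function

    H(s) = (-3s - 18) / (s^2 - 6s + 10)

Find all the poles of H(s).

The poles are the roots of the denominator s^2 - 6s + 10 = 0.
Using the quadratic formula: s = (6 ± √(-4))/2 = 3 ± 1j.

s = 3 ± j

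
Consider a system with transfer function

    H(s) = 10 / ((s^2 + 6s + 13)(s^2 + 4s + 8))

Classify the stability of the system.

stable

The poles can be read from the denominator factors: s = -3 + 2j, -3 - 2j, -2 + 2j, -2 - 2j.
Since all poles lie strictly in the left half-plane, the system is stable.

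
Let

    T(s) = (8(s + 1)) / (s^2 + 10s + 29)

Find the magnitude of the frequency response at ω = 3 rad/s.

Substitute s = j3: numerator = 8 + j24, denominator = 20 + j30.
|T(j3)| = |8 + j24| / |20 + j30| = 25.298 / 36.056 ≈ 0.7016.

|T(j3)| ≈ 0.7016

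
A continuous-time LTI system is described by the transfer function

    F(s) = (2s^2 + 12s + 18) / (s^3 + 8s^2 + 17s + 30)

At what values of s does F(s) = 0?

s = -3, -3

Set the numerator to zero: 2s^2 + 12s + 18 = 0, i.e. 2·(s^2 + 6s + 9) = 0.
Factoring: (s + 3)^2 = 0.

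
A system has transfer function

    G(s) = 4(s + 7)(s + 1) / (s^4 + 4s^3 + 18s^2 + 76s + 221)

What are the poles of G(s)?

The poles are the roots of the denominator s^4 + 4s^3 + 18s^2 + 76s + 221 = 0.
No real roots exist; factor into two real quadratics: (s^2 - 2s + 17)(s^2 + 6s + 13) = 0.
Each quadratic gives a conjugate pair via the quadratic formula.

s = 1 + 4j, 1 - 4j, -3 + 2j, -3 - 2j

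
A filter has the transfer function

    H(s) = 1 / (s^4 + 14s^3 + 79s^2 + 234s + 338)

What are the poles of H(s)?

The poles are the roots of the denominator s^4 + 14s^3 + 79s^2 + 234s + 338 = 0.
No real roots exist; factor into two real quadratics: (s^2 + 10s + 26)(s^2 + 4s + 13) = 0.
Each quadratic gives a conjugate pair via the quadratic formula.

s = -5 + j, -5 - j, -2 + 3j, -2 - 3j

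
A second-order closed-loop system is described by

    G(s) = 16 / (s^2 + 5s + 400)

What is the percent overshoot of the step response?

Comparing s^2 + 5s + 400 to s^2 + 2ζωₙs + ωₙ²: ωₙ = 20 rad/s and ζ = 5/(2·20) = 0.125.
%OS = 100·exp(−πζ/√(1−ζ²)) = 100·exp(−π·0.125/√(1−0.125²)) ≈ 67.3%.

%OS ≈ 67.3%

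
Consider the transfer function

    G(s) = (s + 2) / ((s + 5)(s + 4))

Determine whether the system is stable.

The poles can be read from the denominator factors: s = -5, -4.
Since all poles lie strictly in the left half-plane, the system is stable.

stable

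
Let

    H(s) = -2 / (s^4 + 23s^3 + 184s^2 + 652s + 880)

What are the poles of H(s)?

The poles are the roots of the denominator s^4 + 23s^3 + 184s^2 + 652s + 880 = 0.
Trying s = -11: the polynomial evaluates to 0, so (s + 11) is a factor.
Dividing out leaves s^3 + 12s^2 + 52s + 80 = 0.
This factors further as (s^2 + 8s + 20)(s + 4) = 0.

s = -4 + 2j, -4 - 2j, -11, -4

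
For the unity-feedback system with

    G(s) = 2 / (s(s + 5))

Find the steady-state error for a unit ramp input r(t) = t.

e_ss = 2.500

G(s) has one pole at the origin.
This is a Type 1 system. Kv = lim_{s→0} s·G(s) = 2/5.
e_ss = 1/Kv = 1/(2/5) = 5/2 ≈ 2.500.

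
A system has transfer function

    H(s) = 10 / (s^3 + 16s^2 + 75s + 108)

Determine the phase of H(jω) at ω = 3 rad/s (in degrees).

At s = j3: numerator = 10, denominator = -36 + j198.
∠H = ∠num − ∠den = 0° − (100.30°) = -100.3°.

∠H(j3) ≈ -100.3°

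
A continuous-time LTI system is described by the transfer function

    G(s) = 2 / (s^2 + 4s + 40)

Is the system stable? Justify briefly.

The denominator s^2 + 4s + 40 factors as (s^2 + 4s + 40), giving poles at s = -2 + 6j, -2 - 6j.
Since all poles lie strictly in the left half-plane, the system is stable.

stable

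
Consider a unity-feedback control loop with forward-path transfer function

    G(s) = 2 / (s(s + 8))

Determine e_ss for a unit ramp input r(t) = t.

G(s) has one pole at the origin.
This is a Type 1 system. Kv = lim_{s→0} s·G(s) = 2/8 = 1/4.
e_ss = 1/Kv = 1/(1/4) = 4.

e_ss = 4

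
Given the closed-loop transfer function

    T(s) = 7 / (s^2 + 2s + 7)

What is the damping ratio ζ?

ζ ≈ 0.3780

Compare the denominator to the standard form s^2 + 2ζωₙs + ωₙ².
ωₙ² = 7, so ωₙ = √7 ≈ 2.646 rad/s.
2ζωₙ = 2, so ζ = 2/(2·√7) ≈ 0.3780.
With ζ = 0.3780 the response is underdamped.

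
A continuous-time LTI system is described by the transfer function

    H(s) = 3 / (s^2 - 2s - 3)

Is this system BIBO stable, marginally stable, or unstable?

unstable

The denominator s^2 - 2s - 3 factors as (s + 1)(s - 3), giving poles at s = -1, 3.
Since the pole(s) at s = 3 lie in the right half-plane, the system is unstable.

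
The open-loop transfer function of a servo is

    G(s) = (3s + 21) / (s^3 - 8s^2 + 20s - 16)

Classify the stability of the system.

unstable

The denominator s^3 - 8s^2 + 20s - 16 factors as (s - 2)^2(s - 4), giving poles at s = 2, 4, 2.
Since the pole(s) at s = 2, 4, 2 lie in the right half-plane, the system is unstable.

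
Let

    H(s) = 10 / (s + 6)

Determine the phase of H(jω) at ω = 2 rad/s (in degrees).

∠H(j2) ≈ -18.43°

At s = j2: numerator = 10, denominator = 6 + j2.
∠H = ∠num − ∠den = 0° − (18.435°) = -18.43°.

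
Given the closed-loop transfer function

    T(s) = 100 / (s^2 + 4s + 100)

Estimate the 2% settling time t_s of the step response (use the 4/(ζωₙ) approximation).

t_s ≈ 2 s

Comparing s^2 + 4s + 100 to s^2 + 2ζωₙs + ωₙ²: ωₙ = 10 rad/s and ζ = 4/(2·10) = 0.2.
ζωₙ = 4/2 = 2, so t_s ≈ 4/(ζωₙ) = 4/2 = 2 s.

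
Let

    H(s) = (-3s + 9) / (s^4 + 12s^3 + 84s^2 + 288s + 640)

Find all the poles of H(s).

The poles are the roots of the denominator s^4 + 12s^3 + 84s^2 + 288s + 640 = 0.
No real roots exist; factor into two real quadratics: (s^2 + 8s + 32)(s^2 + 4s + 20) = 0.
Each quadratic gives a conjugate pair via the quadratic formula.

s = -4 ± 4j, -2 ± 4j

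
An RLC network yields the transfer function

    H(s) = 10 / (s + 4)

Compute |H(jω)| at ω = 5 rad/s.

Substitute s = j5: numerator = 10, denominator = 4 + j5.
|H(j5)| = |10| / |4 + j5| = 10 / 6.4031 ≈ 1.562.

|H(j5)| ≈ 1.562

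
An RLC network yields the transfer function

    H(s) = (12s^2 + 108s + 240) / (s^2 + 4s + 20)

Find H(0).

H(0) = 12

Set s = 0: H(0) = (240) / (20) = 12.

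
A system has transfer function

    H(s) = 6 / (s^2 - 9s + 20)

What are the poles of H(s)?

s = 5, 4

The poles are the roots of the denominator s^2 - 9s + 20 = 0.
Factoring: (s - 5)(s - 4) = 0, so s = 5 and s = 4.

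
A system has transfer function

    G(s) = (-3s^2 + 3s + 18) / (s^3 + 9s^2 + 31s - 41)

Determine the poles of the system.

s = -5 + 4j, -5 - 4j, 1

The poles are the roots of the denominator s^3 + 9s^2 + 31s - 41 = 0.
Trying s = 1: the polynomial evaluates to 0, so (s - 1) is a factor.
Dividing out leaves s^2 + 10s + 41 = 0.
The quadratic formula then gives s = -5 ± 4j.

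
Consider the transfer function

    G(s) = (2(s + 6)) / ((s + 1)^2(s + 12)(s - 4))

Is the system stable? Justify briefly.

The poles can be read from the denominator factors: s = -1, -12, -1, 4.
Since the pole(s) at s = 4 lie in the right half-plane, the system is unstable.

unstable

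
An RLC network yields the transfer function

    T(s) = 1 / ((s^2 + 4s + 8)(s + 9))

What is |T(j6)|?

Substitute s = j6: numerator = 1, denominator = -396 + j48.
|T(j6)| = |1| / |-396 + j48| = 1 / 398.90 ≈ 0.002507.

|T(j6)| ≈ 0.002507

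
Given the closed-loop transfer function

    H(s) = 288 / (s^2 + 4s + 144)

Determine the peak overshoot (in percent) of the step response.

Comparing s^2 + 4s + 144 to s^2 + 2ζωₙs + ωₙ²: ωₙ = 12 rad/s and ζ = 4/(2·12) ≈ 0.1667.
%OS = 100·exp(−πζ/√(1−ζ²)) = 100·exp(−π·0.1667/√(1−0.1667²)) ≈ 58.8%.

%OS ≈ 58.8%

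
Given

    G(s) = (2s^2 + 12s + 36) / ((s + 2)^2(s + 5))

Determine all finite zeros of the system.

s = -3 + 3j, -3 - 3j

Set the numerator to zero: 2s^2 + 12s + 36 = 0, i.e. 2·(s^2 + 6s + 18) = 0.
Factoring: (s^2 + 6s + 18) = 0.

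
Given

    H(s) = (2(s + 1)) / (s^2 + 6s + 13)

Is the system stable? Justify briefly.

The denominator s^2 + 6s + 13 factors as (s^2 + 6s + 13), giving poles at s = -3 + 2j, -3 - 2j.
Since all poles lie strictly in the left half-plane, the system is stable.

stable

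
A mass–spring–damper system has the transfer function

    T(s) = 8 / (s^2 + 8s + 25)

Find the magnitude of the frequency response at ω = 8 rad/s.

Substitute s = j8: numerator = 8, denominator = -39 + j64.
|T(j8)| = |8| / |-39 + j64| = 8 / 74.947 ≈ 0.1067.

|T(j8)| ≈ 0.1067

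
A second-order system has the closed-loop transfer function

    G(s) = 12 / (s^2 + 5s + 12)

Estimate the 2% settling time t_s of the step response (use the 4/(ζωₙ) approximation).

t_s ≈ 1.600 s

Comparing s^2 + 5s + 12 to s^2 + 2ζωₙs + ωₙ²: ωₙ = √12 ≈ 3.464 rad/s and ζ = 5/(2·√12) ≈ 0.7217.
ζωₙ = 5/2 = 2.5, so t_s ≈ 4/(ζωₙ) = 4/2.5 = 1.600 s.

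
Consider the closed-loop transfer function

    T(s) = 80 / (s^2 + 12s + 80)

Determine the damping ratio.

ζ ≈ 0.6708

Compare the denominator to the standard form s^2 + 2ζωₙs + ωₙ².
ωₙ² = 80, so ωₙ = √80 ≈ 8.944 rad/s.
2ζωₙ = 12, so ζ = 12/(2·√80) ≈ 0.6708.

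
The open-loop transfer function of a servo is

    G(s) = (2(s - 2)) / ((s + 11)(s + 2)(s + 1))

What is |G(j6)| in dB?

|G(j6)|_dB ≈ -31.6 dB

Substitute s = j6: numerator = -4 + j12, denominator = -482 - j6.
|G(j6)| = |-4 + j12| / |-482 - j6| = 12.649 / 482.04 ≈ 0.02624.
In decibels: 20·log₁₀(0.02624) ≈ -31.6 dB.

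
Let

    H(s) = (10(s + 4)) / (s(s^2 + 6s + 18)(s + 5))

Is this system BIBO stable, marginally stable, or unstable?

The poles can be read from the denominator factors: s = 0, -3 + 3j, -3 - 3j, -5.
Since the simple pole(s) at s = 0 lie on the jω-axis with none in the right half-plane, the system is marginally stable.

marginally stable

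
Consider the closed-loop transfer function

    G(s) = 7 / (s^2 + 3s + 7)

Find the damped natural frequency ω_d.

ω_d ≈ 2.179 rad/s

Comparing s^2 + 3s + 7 to s^2 + 2ζωₙs + ωₙ²: ωₙ = √7 ≈ 2.646 rad/s and ζ = 3/(2·√7) ≈ 0.5669.
ζωₙ = 3/2 = 1.5, so ω_d = ωₙ√(1−ζ²) = √(ωₙ² − (ζωₙ)²) = √(7 − 1.5²) = √4.75 ≈ 2.179 rad/s.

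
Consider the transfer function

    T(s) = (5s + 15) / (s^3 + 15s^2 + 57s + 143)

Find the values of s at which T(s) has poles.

The poles are the roots of the denominator s^3 + 15s^2 + 57s + 143 = 0.
Trying s = -11: the polynomial evaluates to 0, so (s + 11) is a factor.
Dividing out leaves s^2 + 4s + 13 = 0.
The quadratic formula then gives s = -2 ± 3j.

s = -2 ± 3j, -11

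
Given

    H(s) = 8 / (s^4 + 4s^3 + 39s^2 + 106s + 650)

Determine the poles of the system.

The poles are the roots of the denominator s^4 + 4s^3 + 39s^2 + 106s + 650 = 0.
No real roots exist; factor into two real quadratics: (s^2 - 2s + 26)(s^2 + 6s + 25) = 0.
Each quadratic gives a conjugate pair via the quadratic formula.

s = 1 + 5j, 1 - 5j, -3 + 4j, -3 - 4j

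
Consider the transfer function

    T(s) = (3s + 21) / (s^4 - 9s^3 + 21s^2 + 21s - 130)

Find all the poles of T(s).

s = -2, 3 ± 2j, 5

The poles are the roots of the denominator s^4 - 9s^3 + 21s^2 + 21s - 130 = 0.
Trying s = -2: the polynomial evaluates to 0, so (s + 2) is a factor.
Dividing out leaves s^3 - 11s^2 + 43s - 65 = 0.
This factors further as (s^2 - 6s + 13)(s - 5) = 0.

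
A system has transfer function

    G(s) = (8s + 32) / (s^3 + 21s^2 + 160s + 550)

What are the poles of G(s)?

The poles are the roots of the denominator s^3 + 21s^2 + 160s + 550 = 0.
Trying s = -11: the polynomial evaluates to 0, so (s + 11) is a factor.
Dividing out leaves s^2 + 10s + 50 = 0.
The quadratic formula then gives s = -5 ± 5j.

s = -5 + 5j, -5 - 5j, -11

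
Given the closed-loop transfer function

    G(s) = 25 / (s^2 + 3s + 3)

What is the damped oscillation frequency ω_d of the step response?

ω_d ≈ 0.8660 rad/s

Comparing s^2 + 3s + 3 to s^2 + 2ζωₙs + ωₙ²: ωₙ = √3 ≈ 1.732 rad/s and ζ = 3/(2·√3) ≈ 0.8660.
ζωₙ = 3/2 = 1.5, so ω_d = ωₙ√(1−ζ²) = √(ωₙ² − (ζωₙ)²) = √(3 − 1.5²) = √0.75 ≈ 0.8660 rad/s.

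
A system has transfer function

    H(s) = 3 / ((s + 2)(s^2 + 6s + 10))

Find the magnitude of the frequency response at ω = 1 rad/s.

Substitute s = j1: numerator = 3, denominator = 12 + j21.
|H(j1)| = |3| / |12 + j21| = 3 / 24.187 ≈ 0.1240.

|H(j1)| ≈ 0.1240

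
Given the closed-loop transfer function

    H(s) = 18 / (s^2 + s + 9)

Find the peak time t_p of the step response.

t_p ≈ 1.062 s

Comparing s^2 + s + 9 to s^2 + 2ζωₙs + ωₙ²: ωₙ = 3 rad/s and ζ = 1/(2·3) ≈ 0.1667.
ζωₙ = 1/2 = 0.5, so ω_d = ωₙ√(1−ζ²) = √(ωₙ² − (ζωₙ)²) = √(9 − 0.5²) = √8.75 ≈ 2.958 rad/s.
t_p = π/ω_d = π/2.958 ≈ 1.062 s.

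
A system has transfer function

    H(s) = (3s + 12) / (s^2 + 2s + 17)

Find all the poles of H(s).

The poles are the roots of the denominator s^2 + 2s + 17 = 0.
Using the quadratic formula: s = (-2 ± √(-64))/2 = -1 ± 4j.

s = -1 + 4j, -1 - 4j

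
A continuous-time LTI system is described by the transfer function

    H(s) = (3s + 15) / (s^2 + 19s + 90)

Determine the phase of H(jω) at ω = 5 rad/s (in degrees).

At s = j5: numerator = 15 + j15, denominator = 65 + j95.
∠H = ∠num − ∠den = 45° − (55.620°) = -10.62°.

∠H(j5) ≈ -10.62°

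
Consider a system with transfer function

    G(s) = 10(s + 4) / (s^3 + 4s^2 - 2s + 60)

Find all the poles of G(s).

s = 1 + 3j, 1 - 3j, -6

The poles are the roots of the denominator s^3 + 4s^2 - 2s + 60 = 0.
Trying s = -6: the polynomial evaluates to 0, so (s + 6) is a factor.
Dividing out leaves s^2 - 2s + 10 = 0.
The quadratic formula then gives s = 1 ± 3j.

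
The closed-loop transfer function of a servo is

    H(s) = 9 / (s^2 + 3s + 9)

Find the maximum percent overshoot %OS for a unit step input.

%OS ≈ 16.3%

Comparing s^2 + 3s + 9 to s^2 + 2ζωₙs + ωₙ²: ωₙ = 3 rad/s and ζ = 3/(2·3) = 0.5.
%OS = 100·exp(−πζ/√(1−ζ²)) = 100·exp(−π·0.5/√(1−0.5²)) ≈ 16.3%.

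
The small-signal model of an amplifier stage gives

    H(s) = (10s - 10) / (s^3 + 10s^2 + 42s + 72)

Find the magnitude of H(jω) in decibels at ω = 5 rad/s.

Substitute s = j5: numerator = -10 + j50, denominator = -178 + j85.
|H(j5)| = |-10 + j50| / |-178 + j85| = 50.990 / 197.25 ≈ 0.2585.
In decibels: 20·log₁₀(0.2585) ≈ -11.8 dB.

|H(j5)|_dB ≈ -11.8 dB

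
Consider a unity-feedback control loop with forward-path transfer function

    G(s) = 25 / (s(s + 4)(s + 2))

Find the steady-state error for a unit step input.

e_ss = 0

G(s) has one pole at the origin.
This is a Type 1 system; for a step input the steady-state error is zero.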